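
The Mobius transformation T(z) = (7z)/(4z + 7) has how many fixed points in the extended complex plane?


Step 1: Fixed points satisfy T(z) = z
Step 2: 4z^2 = 0
Step 3: Discriminant = 0^2 - 4*4*0 = 0
Step 4: Number of fixed points = 1

1


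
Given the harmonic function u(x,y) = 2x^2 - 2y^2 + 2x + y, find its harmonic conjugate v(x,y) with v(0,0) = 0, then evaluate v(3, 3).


Step 1: v_x = -u_y = 4y - 1
Step 2: v_y = u_x = 4x + 2
Step 3: v = 4xy - x + 2y + C
Step 4: v(0,0) = 0 => C = 0
Step 5: v(3, 3) = 39

39


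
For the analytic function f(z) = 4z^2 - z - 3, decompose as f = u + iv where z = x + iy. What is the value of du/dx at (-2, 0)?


Step 1: f(z) = 4(x+iy)^2 - (x+iy) - 3
Step 2: u = 4(x^2 - y^2) - x - 3
Step 3: u_x = 8x - 1
Step 4: At (-2, 0): u_x = -16 - 1 = -17

-17


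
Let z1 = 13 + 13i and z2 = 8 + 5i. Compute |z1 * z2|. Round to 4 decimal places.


Step 1: |z1| = sqrt(13^2 + 13^2) = sqrt(338)
Step 2: |z2| = sqrt(8^2 + 5^2) = sqrt(89)
Step 3: |z1*z2| = |z1|*|z2| = sqrt(338) * sqrt(89) = sqrt(338 * 89) = sqrt(30082)
Step 4: = 173.4416

173.4416


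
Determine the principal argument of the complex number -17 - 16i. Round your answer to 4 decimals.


Step 1: z = -17 - 16i
Step 2: arg(z) = atan2(-16, -17)
Step 3: arg(z) = -2.3865

-2.3865


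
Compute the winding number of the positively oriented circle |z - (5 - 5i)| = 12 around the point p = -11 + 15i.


Step 1: Center c = (5, -5), radius = 12
Step 2: |p - c|^2 = (-16)^2 + 20^2 = 656
Step 3: r^2 = 144
Step 4: |p-c| > r so winding number = 0

0


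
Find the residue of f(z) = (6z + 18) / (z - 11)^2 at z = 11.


Step 1: Pole of order 2 at z = 11
Step 2: Res = lim d/dz [(z - 11)^2 * f(z)] as z -> 11
Step 3: (z - 11)^2 * f(z) = 6z + 18
Step 4: d/dz[6z + 18] = 6

6


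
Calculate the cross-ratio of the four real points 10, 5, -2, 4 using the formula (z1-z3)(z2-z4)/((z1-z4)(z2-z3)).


Step 1: (z1-z3)(z2-z4) = 12 * 1 = 12
Step 2: (z1-z4)(z2-z3) = 6 * 7 = 42
Step 3: Cross-ratio = 12/42 = 2/7

2/7


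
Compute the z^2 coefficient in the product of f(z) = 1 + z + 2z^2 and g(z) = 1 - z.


Step 1: z^2 term in f*g comes from: (1)*(0) + (z)*(-z) + (2z^2)*(1)
Step 2: = 0 - 1 + 2
Step 3: = 1

1


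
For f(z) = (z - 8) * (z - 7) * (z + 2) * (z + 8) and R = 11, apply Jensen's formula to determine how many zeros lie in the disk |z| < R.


Jensen's formula: (1/2pi)*integral log|f(Re^it)|dt = log|f(0)| + sum_{|a_k|<R} log(R/|a_k|)
Step 1: f(0) = (-8) * (-7) * 2 * 8 = 896
Step 2: log|f(0)| = log|8| + log|7| + log|-2| + log|-8| = 6.7979
Step 3: Zeros inside |z| < 11: 8, 7, -2, -8
Step 4: Jensen sum = log(11/8) + log(11/7) + log(11/2) + log(11/8) = 2.7936
Step 5: n(R) = number of terms in the Jensen sum = count of zeros inside |z| < 11 = 4

4


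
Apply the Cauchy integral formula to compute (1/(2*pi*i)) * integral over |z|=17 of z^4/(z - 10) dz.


Step 1: f(z) = z^4, a = 10 is inside |z| = 17
Step 2: By Cauchy integral formula: (1/(2pi*i)) * integral = f(a)
Step 3: f(10) = 10^4 = 10000

10000


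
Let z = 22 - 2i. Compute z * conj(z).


Step 1: conj(z) = 22 + 2i
Step 2: z * conj(z) = 22^2 + (-2)^2
Step 3: = 484 + 4 = 488

488


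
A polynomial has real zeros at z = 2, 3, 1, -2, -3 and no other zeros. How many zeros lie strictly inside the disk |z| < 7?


Step 1: Check each root:
  z = 2: |2| = 2 < 7
  z = 3: |3| = 3 < 7
  z = 1: |1| = 1 < 7
  z = -2: |-2| = 2 < 7
  z = -3: |-3| = 3 < 7
Step 2: Count = 5

5


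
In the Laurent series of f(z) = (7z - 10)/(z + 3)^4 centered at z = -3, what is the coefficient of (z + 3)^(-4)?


Step 1: Write the numerator in powers of (z + 3): 7z - 10 = 7(z + 3) + (7*(-3) - 10) = 7(z + 3) - 31
Step 2: Divide by (z + 3)^4: f(z) = -31(z + 3)^(-4) + 7(z + 3)^(-3)
Step 3: This finite sum is the Laurent series of f about z = -3.
Step 4: Coefficient of (z + 3)^(-4) = 7*(-3) - 10 = -31

-31


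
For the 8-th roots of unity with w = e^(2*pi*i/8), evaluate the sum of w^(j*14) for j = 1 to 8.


Step 1: The sum sum_{j=1}^{n} w^(k*j) equals n if n | k, else 0.
Step 2: Here n = 8, k = 14
Step 3: Does n divide k? 8 | 14 -> False
Step 4: Sum = 0

0


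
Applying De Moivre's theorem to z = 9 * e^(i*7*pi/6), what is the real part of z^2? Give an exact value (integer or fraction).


Step 1: By De Moivre's theorem, z^2 = 9^2 * e^(i*2*7*pi/6) = 81 * (cos(7*pi/3) + i*sin(7*pi/3))
Step 2: |z|^2 = 9^2 = 81
Step 3: Reduce the angle mod 2*pi: 7*pi/3 - 2*pi = pi/3
Step 4: cos(pi/3) = 1/2
Step 5: Re(z^2) = 81 * 1/2 = 81/2

81/2


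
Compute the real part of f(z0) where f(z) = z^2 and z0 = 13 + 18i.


Step 1: z0 = 13 + 18i
Step 2: z0^2 = 13^2 - 18^2 + 468i
Step 3: real part = 169 - 324 = -155

-155


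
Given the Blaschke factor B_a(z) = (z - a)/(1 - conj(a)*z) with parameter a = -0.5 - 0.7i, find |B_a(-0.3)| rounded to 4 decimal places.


Step 1: Numerator z0 - a = -0.3 - (-0.5 - 0.7i) = 0.2 + 0.7i
Step 2: Denominator 1 - conj(a)*z0 = 1 - (-0.5 + 0.7i)*(-0.3) = 0.85 + 0.21i
Step 3: |z0 - a|^2 = 0.2^2 + 0.7^2 = 0.53; |1 - conj(a)*z0|^2 = 0.85^2 + 0.21^2 = 0.7666
Step 4: |B_a(-0.3)| = sqrt(0.53 / 0.7666) = sqrt(0.691364)
Step 5: = 0.8315

0.8315


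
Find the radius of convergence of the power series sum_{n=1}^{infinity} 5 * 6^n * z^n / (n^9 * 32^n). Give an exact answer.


Step 1: General term a_n = 5 * 6^n / (n^9 * 32^n)
Step 2: By the root test, |a_n|^(1/n) = 5^(1/n) * 6 / (n^(9/n) * 32) -> 6/32 as n -> infinity (since 5^(1/n) -> 1 and n^(9/n) -> 1)
Step 3: R = 1/lim|a_n|^(1/n) = 32/6 = 16/3

16/3


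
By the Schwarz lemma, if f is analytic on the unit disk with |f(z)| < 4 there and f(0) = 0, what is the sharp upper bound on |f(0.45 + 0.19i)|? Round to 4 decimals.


Step 1: g = f/4 maps D -> D with g(0) = 0, so by the Schwarz lemma |g(z)| <= |z|, i.e. |f(z)| <= 4|z|; this is sharp (f(z) = 4z).
Step 2: |z0|^2 = 0.45^2 + 0.19^2 = 0.2386
Step 3: |z0| = sqrt(0.2386) = 0.488467
Step 4: Best bound = 4 * |z0| = 4 * 0.488467 = 1.9539

1.9539


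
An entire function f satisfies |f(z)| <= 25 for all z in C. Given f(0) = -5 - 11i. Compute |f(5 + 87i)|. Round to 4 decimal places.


Step 1: By Liouville's theorem, a bounded entire function is constant.
Step 2: f(z) = f(0) = -5 - 11i for all z.
Step 3: |f(w)| = |-5 - 11i| = sqrt(25 + 121)
Step 4: = 12.083

12.083


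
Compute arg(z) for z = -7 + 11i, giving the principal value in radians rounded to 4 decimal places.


Step 1: z = -7 + 11i
Step 2: arg(z) = atan2(11, -7)
Step 3: arg(z) = 2.1375

2.1375


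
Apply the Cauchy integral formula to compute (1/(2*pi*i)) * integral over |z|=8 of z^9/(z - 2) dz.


Step 1: f(z) = z^9, a = 2 is inside |z| = 8
Step 2: By Cauchy integral formula: (1/(2pi*i)) * integral = f(a)
Step 3: f(2) = 2^9 = 512

512


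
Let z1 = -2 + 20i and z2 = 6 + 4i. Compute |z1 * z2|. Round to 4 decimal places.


Step 1: |z1| = sqrt((-2)^2 + 20^2) = sqrt(404)
Step 2: |z2| = sqrt(6^2 + 4^2) = sqrt(52)
Step 3: |z1*z2| = |z1|*|z2| = sqrt(404) * sqrt(52) = sqrt(404 * 52) = sqrt(21008)
Step 4: = 144.9414

144.9414


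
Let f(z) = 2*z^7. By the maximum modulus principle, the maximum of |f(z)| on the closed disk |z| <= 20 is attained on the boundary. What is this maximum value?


Step 1: On |z| = 20, |f(z)| = 2 * |z|^7 = 2 * 20^7
Step 2: By maximum modulus principle, maximum is on boundary.
Step 3: Maximum = 2 * 1280000000 = 2560000000

2560000000


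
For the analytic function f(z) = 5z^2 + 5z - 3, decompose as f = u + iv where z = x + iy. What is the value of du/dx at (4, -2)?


Step 1: f(z) = 5(x+iy)^2 + 5(x+iy) - 3
Step 2: u = 5(x^2 - y^2) + 5x - 3
Step 3: u_x = 10x + 5
Step 4: At (4, -2): u_x = 40 + 5 = 45

45


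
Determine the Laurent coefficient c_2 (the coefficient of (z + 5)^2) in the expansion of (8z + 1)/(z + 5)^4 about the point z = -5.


Step 1: Write the numerator in powers of (z + 5): 8z + 1 = 8(z + 5) + (8*(-5) + 1) = 8(z + 5) - 39
Step 2: Divide by (z + 5)^4: f(z) = -39(z + 5)^(-4) + 8(z + 5)^(-3)
Step 3: This finite sum is the Laurent series of f about z = -5.
Step 4: Only the powers -4 and -3 appear, so the coefficient of (z + 5)^2 = 0

0


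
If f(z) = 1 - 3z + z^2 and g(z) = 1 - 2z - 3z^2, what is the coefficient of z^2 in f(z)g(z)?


Step 1: z^2 term in f*g comes from: (1)*(-3z^2) + (-3z)*(-2z) + (z^2)*(1)
Step 2: = -3 + 6 + 1
Step 3: = 4

4


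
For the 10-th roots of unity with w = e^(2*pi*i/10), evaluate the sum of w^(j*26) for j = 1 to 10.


Step 1: The sum sum_{j=1}^{n} w^(k*j) equals n if n | k, else 0.
Step 2: Here n = 10, k = 26
Step 3: Does n divide k? 10 | 26 -> False
Step 4: Sum = 0

0


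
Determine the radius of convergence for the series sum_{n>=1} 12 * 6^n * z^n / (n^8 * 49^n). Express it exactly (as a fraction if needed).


Step 1: General term a_n = 12 * 6^n / (n^8 * 49^n)
Step 2: By the root test, |a_n|^(1/n) = 12^(1/n) * 6 / (n^(8/n) * 49) -> 6/49 as n -> infinity (since 12^(1/n) -> 1 and n^(8/n) -> 1)
Step 3: R = 1/lim|a_n|^(1/n) = 49/6

49/6


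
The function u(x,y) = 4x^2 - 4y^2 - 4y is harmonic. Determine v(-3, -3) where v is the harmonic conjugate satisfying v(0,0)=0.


Step 1: v_x = -u_y = 8y + 4
Step 2: v_y = u_x = 8x + 0
Step 3: v = 8xy + 4x + C
Step 4: v(0,0) = 0 => C = 0
Step 5: v(-3, -3) = 60

60


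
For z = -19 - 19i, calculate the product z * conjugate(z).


Step 1: conj(z) = -19 + 19i
Step 2: z * conj(z) = (-19)^2 + (-19)^2
Step 3: = 361 + 361 = 722

722


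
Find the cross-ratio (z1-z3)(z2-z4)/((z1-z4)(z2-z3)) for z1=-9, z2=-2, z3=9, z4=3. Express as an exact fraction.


Step 1: (z1-z3)(z2-z4) = (-18) * (-5) = 90
Step 2: (z1-z4)(z2-z3) = (-12) * (-11) = 132
Step 3: Cross-ratio = 90/132 = 15/22

15/22


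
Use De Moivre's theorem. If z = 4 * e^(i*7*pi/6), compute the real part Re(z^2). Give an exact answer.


Step 1: By De Moivre's theorem, z^2 = 4^2 * e^(i*2*7*pi/6) = 16 * (cos(7*pi/3) + i*sin(7*pi/3))
Step 2: |z|^2 = 4^2 = 16
Step 3: Reduce the angle mod 2*pi: 7*pi/3 - 2*pi = pi/3
Step 4: cos(pi/3) = 1/2
Step 5: Re(z^2) = 16 * 1/2 = 8

8


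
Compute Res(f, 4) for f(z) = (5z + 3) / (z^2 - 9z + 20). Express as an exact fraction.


Step 1: Q(z) = z^2 - 9z + 20 = (z - 4)(z - 5)
Step 2: Q'(z) = 2z - 9
Step 3: Q'(4) = -1, P(4) = 23
Step 4: Res = P(4)/Q'(4) = 23/(-1) = -23

-23


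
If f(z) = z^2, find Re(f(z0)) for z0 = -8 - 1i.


Step 1: z0 = -8 - 1i
Step 2: z0^2 = (-8)^2 - (-1)^2 + 16i
Step 3: real part = 64 - 1 = 63

63


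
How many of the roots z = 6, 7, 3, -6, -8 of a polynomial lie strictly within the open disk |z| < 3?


Step 1: Check each root:
  z = 6: |6| = 6 >= 3
  z = 7: |7| = 7 >= 3
  z = 3: |3| = 3 >= 3
  z = -6: |-6| = 6 >= 3
  z = -8: |-8| = 8 >= 3
Step 2: Count = 0

0


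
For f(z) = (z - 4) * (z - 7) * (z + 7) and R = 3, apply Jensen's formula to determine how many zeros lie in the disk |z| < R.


Jensen's formula: (1/2pi)*integral log|f(Re^it)|dt = log|f(0)| + sum_{|a_k|<R} log(R/|a_k|)
Step 1: f(0) = (-4) * (-7) * 7 = 196
Step 2: log|f(0)| = log|4| + log|7| + log|-7| = 5.2781
Step 3: Zeros inside |z| < 3: none
Step 4: Jensen sum = (empty sum) = 0
Step 5: n(R) = number of terms in the Jensen sum = count of zeros inside |z| < 3 = 0

0


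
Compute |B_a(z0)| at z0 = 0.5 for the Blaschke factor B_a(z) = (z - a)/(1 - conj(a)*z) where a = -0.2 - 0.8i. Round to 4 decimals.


Step 1: Numerator z0 - a = 0.5 - (-0.2 - 0.8i) = 0.7 + 0.8i
Step 2: Denominator 1 - conj(a)*z0 = 1 - (-0.2 + 0.8i)*0.5 = 1.1 - 0.4i
Step 3: |z0 - a|^2 = 0.7^2 + 0.8^2 = 1.13; |1 - conj(a)*z0|^2 = 1.1^2 + (-0.4)^2 = 1.37
Step 4: |B_a(0.5)| = sqrt(1.13 / 1.37) = sqrt(0.824818)
Step 5: = 0.9082

0.9082


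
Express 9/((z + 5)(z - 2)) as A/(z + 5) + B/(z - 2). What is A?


Step 1: Multiply both sides by (z + 5) and set z = -5
Step 2: A = 9 / (-5 - 2)
Step 3: A = 9 / (-7)
Step 4: A = -9/7

-9/7


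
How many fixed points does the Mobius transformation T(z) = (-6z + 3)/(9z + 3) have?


Step 1: Fixed points satisfy T(z) = z
Step 2: 9z^2 + 9z - 3 = 0
Step 3: Discriminant = 9^2 - 4*9*(-3) = 189
Step 4: Number of fixed points = 2

2


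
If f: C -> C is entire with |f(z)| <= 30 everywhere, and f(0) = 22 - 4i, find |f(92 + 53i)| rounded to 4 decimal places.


Step 1: By Liouville's theorem, a bounded entire function is constant.
Step 2: f(z) = f(0) = 22 - 4i for all z.
Step 3: |f(w)| = |22 - 4i| = sqrt(484 + 16)
Step 4: = 22.3607

22.3607


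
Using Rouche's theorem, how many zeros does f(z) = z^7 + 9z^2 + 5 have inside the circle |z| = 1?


Step 1: On |z| = 1 the three terms have sizes |z^7| = 1^7 = 1, |9z^2| = 9*1^2 = 9, |5| = 5
Step 2: The dominant term is g(z) = 9z^2; let h(z) = z^7 + 5 so f = g + h
Step 3: On |z| = 1: |g| = 9 and |h| <= 1 + 5 = 6
Step 4: Since 9 > 6, |h| < |g| on |z| = 1, so by Rouche f has the same number of zeros as g inside |z| < 1
Step 5: g(z) = 9z^2 has 2 zeros (at the origin, multiplicity 2) inside |z| < 1. Answer = 2

2


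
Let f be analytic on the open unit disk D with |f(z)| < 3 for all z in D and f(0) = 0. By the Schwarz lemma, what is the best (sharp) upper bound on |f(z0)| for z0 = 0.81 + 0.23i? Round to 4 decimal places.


Step 1: g = f/3 maps D -> D with g(0) = 0, so by the Schwarz lemma |g(z)| <= |z|, i.e. |f(z)| <= 3|z|; this is sharp (f(z) = 3z).
Step 2: |z0|^2 = 0.81^2 + 0.23^2 = 0.709
Step 3: |z0| = sqrt(0.709) = 0.842021
Step 4: Best bound = 3 * |z0| = 3 * 0.842021 = 2.5261

2.5261


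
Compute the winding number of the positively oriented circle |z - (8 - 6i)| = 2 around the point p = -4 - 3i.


Step 1: Center c = (8, -6), radius = 2
Step 2: |p - c|^2 = (-12)^2 + 3^2 = 153
Step 3: r^2 = 4
Step 4: |p-c| > r so winding number = 0

0


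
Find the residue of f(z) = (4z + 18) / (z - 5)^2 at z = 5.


Step 1: Pole of order 2 at z = 5
Step 2: Res = lim d/dz [(z - 5)^2 * f(z)] as z -> 5
Step 3: (z - 5)^2 * f(z) = 4z + 18
Step 4: d/dz[4z + 18] = 4

4


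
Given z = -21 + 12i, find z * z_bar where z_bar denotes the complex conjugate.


Step 1: conj(z) = -21 - 12i
Step 2: z * conj(z) = (-21)^2 + 12^2
Step 3: = 441 + 144 = 585

585


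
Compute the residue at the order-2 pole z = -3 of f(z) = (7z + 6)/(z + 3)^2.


Step 1: Pole of order 2 at z = -3
Step 2: Res = lim d/dz [(z + 3)^2 * f(z)] as z -> -3
Step 3: (z + 3)^2 * f(z) = 7z + 6
Step 4: d/dz[7z + 6] = 7

7


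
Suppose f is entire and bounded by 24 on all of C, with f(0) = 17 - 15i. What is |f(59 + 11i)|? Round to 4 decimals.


Step 1: By Liouville's theorem, a bounded entire function is constant.
Step 2: f(z) = f(0) = 17 - 15i for all z.
Step 3: |f(w)| = |17 - 15i| = sqrt(289 + 225)
Step 4: = 22.6716

22.6716


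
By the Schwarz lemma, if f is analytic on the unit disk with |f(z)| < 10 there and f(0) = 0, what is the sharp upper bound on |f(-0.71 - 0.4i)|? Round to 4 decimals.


Step 1: g = f/10 maps D -> D with g(0) = 0, so by the Schwarz lemma |g(z)| <= |z|, i.e. |f(z)| <= 10|z|; this is sharp (f(z) = 10z).
Step 2: |z0|^2 = (-0.71)^2 + (-0.4)^2 = 0.6641
Step 3: |z0| = sqrt(0.6641) = 0.814923
Step 4: Best bound = 10 * |z0| = 10 * 0.814923 = 8.1492

8.1492


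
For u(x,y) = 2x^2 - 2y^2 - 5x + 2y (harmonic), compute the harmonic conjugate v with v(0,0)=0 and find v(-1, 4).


Step 1: v_x = -u_y = 4y - 2
Step 2: v_y = u_x = 4x - 5
Step 3: v = 4xy - 2x - 5y + C
Step 4: v(0,0) = 0 => C = 0
Step 5: v(-1, 4) = -34

-34


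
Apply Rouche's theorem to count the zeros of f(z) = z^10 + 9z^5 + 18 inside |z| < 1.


Step 1: On |z| = 1 the three terms have sizes |z^10| = 1^10 = 1, |9z^5| = 9*1^5 = 9, |18| = 18
Step 2: The dominant term is g(z) = 18; let h(z) = z^10 + 9z^5 so f = g + h
Step 3: On |z| = 1: |g| = 18 and |h| <= 1 + 9 = 10
Step 4: Since 18 > 10, |h| < |g| on |z| = 1, so by Rouche f has the same number of zeros as g inside |z| < 1
Step 5: g(z) = 18 is a nonzero constant with no zeros inside |z| < 1. Answer = 0

0


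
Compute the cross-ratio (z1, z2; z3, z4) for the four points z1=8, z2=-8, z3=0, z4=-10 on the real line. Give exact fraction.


Step 1: (z1-z3)(z2-z4) = 8 * 2 = 16
Step 2: (z1-z4)(z2-z3) = 18 * (-8) = -144
Step 3: Cross-ratio = -16/144 = -1/9

-1/9


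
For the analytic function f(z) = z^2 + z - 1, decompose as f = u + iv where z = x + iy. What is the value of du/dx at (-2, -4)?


Step 1: f(z) = (x+iy)^2 + (x+iy) - 1
Step 2: u = (x^2 - y^2) + x - 1
Step 3: u_x = 2x + 1
Step 4: At (-2, -4): u_x = -4 + 1 = -3

-3


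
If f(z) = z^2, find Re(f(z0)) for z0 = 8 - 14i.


Step 1: z0 = 8 - 14i
Step 2: z0^2 = 8^2 - (-14)^2 - 224i
Step 3: real part = 64 - 196 = -132

-132


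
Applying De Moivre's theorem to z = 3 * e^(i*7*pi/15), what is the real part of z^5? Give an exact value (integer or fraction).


Step 1: By De Moivre's theorem, z^5 = 3^5 * e^(i*5*7*pi/15) = 243 * (cos(7*pi/3) + i*sin(7*pi/3))
Step 2: |z|^5 = 3^5 = 243
Step 3: Reduce the angle mod 2*pi: 7*pi/3 - 2*pi = pi/3
Step 4: cos(pi/3) = 1/2
Step 5: Re(z^5) = 243 * 1/2 = 243/2

243/2


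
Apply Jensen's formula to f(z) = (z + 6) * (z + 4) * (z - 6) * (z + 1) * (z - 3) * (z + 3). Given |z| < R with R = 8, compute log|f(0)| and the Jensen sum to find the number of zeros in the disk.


Jensen's formula: (1/2pi)*integral log|f(Re^it)|dt = log|f(0)| + sum_{|a_k|<R} log(R/|a_k|)
Step 1: f(0) = 6 * 4 * (-6) * 1 * (-3) * 3 = 1296
Step 2: log|f(0)| = log|-6| + log|-4| + log|6| + log|-1| + log|3| + log|-3| = 7.167
Step 3: Zeros inside |z| < 8: -6, -4, 6, -1, 3, -3
Step 4: Jensen sum = log(8/6) + log(8/4) + log(8/6) + log(8/1) + log(8/3) + log(8/3) = 5.3096
Step 5: n(R) = number of terms in the Jensen sum = count of zeros inside |z| < 8 = 6

6


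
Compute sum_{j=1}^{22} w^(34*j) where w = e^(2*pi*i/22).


Step 1: The sum sum_{j=1}^{n} w^(k*j) equals n if n | k, else 0.
Step 2: Here n = 22, k = 34
Step 3: Does n divide k? 22 | 34 -> False
Step 4: Sum = 0

0


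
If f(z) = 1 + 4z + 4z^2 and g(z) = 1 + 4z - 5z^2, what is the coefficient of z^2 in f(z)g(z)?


Step 1: z^2 term in f*g comes from: (1)*(-5z^2) + (4z)*(4z) + (4z^2)*(1)
Step 2: = -5 + 16 + 4
Step 3: = 15

15


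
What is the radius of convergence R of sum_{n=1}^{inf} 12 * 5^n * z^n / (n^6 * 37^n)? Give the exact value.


Step 1: General term a_n = 12 * 5^n / (n^6 * 37^n)
Step 2: By the root test, |a_n|^(1/n) = 12^(1/n) * 5 / (n^(6/n) * 37) -> 5/37 as n -> infinity (since 12^(1/n) -> 1 and n^(6/n) -> 1)
Step 3: R = 1/lim|a_n|^(1/n) = 37/5

37/5


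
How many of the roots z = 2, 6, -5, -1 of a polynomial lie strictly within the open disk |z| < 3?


Step 1: Check each root:
  z = 2: |2| = 2 < 3
  z = 6: |6| = 6 >= 3
  z = -5: |-5| = 5 >= 3
  z = -1: |-1| = 1 < 3
Step 2: Count = 2

2


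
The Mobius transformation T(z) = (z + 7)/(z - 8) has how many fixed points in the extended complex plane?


Step 1: Fixed points satisfy T(z) = z
Step 2: z^2 - 9z - 7 = 0
Step 3: Discriminant = (-9)^2 - 4*1*(-7) = 109
Step 4: Number of fixed points = 2

2


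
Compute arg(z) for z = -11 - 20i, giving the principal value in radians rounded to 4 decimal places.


Step 1: z = -11 - 20i
Step 2: arg(z) = atan2(-20, -11)
Step 3: arg(z) = -2.0736

-2.0736


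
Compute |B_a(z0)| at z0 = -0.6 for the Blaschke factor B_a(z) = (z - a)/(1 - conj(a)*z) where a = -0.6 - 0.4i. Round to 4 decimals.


Step 1: Numerator z0 - a = -0.6 - (-0.6 - 0.4i) = 0 + 0.4i
Step 2: Denominator 1 - conj(a)*z0 = 1 - (-0.6 + 0.4i)*(-0.6) = 0.64 + 0.24i
Step 3: |z0 - a|^2 = 0^2 + 0.4^2 = 0.16; |1 - conj(a)*z0|^2 = 0.64^2 + 0.24^2 = 0.4672
Step 4: |B_a(-0.6)| = sqrt(0.16 / 0.4672) = sqrt(0.342466)
Step 5: = 0.5852

0.5852


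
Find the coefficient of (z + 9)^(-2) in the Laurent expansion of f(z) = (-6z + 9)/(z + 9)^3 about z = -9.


Step 1: Write the numerator in powers of (z + 9): -6z + 9 = -6(z + 9) + (-6*(-9) + 9) = -6(z + 9) + 63
Step 2: Divide by (z + 9)^3: f(z) = 63(z + 9)^(-3) - 6(z + 9)^(-2)
Step 3: This finite sum is the Laurent series of f about z = -9.
Step 4: Coefficient of (z + 9)^(-2) = coefficient of (z + 9) in the re-centred numerator = -6

-6


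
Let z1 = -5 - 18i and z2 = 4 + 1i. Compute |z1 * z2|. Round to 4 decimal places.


Step 1: |z1| = sqrt((-5)^2 + (-18)^2) = sqrt(349)
Step 2: |z2| = sqrt(4^2 + 1^2) = sqrt(17)
Step 3: |z1*z2| = |z1|*|z2| = sqrt(349) * sqrt(17) = sqrt(349 * 17) = sqrt(5933)
Step 4: = 77.026

77.026


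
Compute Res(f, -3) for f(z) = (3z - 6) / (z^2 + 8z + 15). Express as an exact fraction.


Step 1: Q(z) = z^2 + 8z + 15 = (z + 3)(z + 5)
Step 2: Q'(z) = 2z + 8
Step 3: Q'(-3) = 2, P(-3) = -15
Step 4: Res = P(-3)/Q'(-3) = -15/2 = -15/2

-15/2


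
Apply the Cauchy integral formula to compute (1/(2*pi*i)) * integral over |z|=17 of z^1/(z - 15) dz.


Step 1: f(z) = z^1, a = 15 is inside |z| = 17
Step 2: By Cauchy integral formula: (1/(2pi*i)) * integral = f(a)
Step 3: f(15) = 15^1 = 15

15


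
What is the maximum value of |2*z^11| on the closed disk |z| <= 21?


Step 1: On |z| = 21, |f(z)| = 2 * |z|^11 = 2 * 21^11
Step 2: By maximum modulus principle, maximum is on boundary.
Step 3: Maximum = 2 * 350277500542221 = 700555001084442

700555001084442


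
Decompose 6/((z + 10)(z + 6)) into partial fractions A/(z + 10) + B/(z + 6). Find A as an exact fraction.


Step 1: Multiply both sides by (z + 10) and set z = -10
Step 2: A = 6 / (-10 + 6)
Step 3: A = 6 / (-4)
Step 4: A = -3/2

-3/2


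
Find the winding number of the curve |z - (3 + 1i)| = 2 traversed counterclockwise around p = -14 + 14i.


Step 1: Center c = (3, 1), radius = 2
Step 2: |p - c|^2 = (-17)^2 + 13^2 = 458
Step 3: r^2 = 4
Step 4: |p-c| > r so winding number = 0

0


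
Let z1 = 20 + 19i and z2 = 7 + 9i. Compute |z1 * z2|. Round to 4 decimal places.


Step 1: |z1| = sqrt(20^2 + 19^2) = sqrt(761)
Step 2: |z2| = sqrt(7^2 + 9^2) = sqrt(130)
Step 3: |z1*z2| = |z1|*|z2| = sqrt(761) * sqrt(130) = sqrt(761 * 130) = sqrt(98930)
Step 4: = 314.5314

314.5314


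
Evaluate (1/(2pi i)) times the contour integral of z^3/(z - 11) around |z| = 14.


Step 1: f(z) = z^3, a = 11 is inside |z| = 14
Step 2: By Cauchy integral formula: (1/(2pi*i)) * integral = f(a)
Step 3: f(11) = 11^3 = 1331

1331


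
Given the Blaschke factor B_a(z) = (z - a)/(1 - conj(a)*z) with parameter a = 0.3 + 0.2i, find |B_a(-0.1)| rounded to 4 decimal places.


Step 1: Numerator z0 - a = -0.1 - (0.3 + 0.2i) = -0.4 - 0.2i
Step 2: Denominator 1 - conj(a)*z0 = 1 - (0.3 - 0.2i)*(-0.1) = 1.03 - 0.02i
Step 3: |z0 - a|^2 = (-0.4)^2 + (-0.2)^2 = 0.2; |1 - conj(a)*z0|^2 = 1.03^2 + (-0.02)^2 = 1.0613
Step 4: |B_a(-0.1)| = sqrt(0.2 / 1.0613) = sqrt(0.188448)
Step 5: = 0.4341

0.4341


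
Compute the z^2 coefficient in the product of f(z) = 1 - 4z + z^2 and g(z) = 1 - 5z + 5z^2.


Step 1: z^2 term in f*g comes from: (1)*(5z^2) + (-4z)*(-5z) + (z^2)*(1)
Step 2: = 5 + 20 + 1
Step 3: = 26

26


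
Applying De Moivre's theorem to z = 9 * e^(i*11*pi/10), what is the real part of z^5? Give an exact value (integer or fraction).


Step 1: By De Moivre's theorem, z^5 = 9^5 * e^(i*5*11*pi/10) = 59049 * (cos(11*pi/2) + i*sin(11*pi/2))
Step 2: |z|^5 = 9^5 = 59049
Step 3: Reduce the angle mod 2*pi: 11*pi/2 - 4*pi = 3*pi/2
Step 4: cos(3*pi/2) = 0
Step 5: Re(z^5) = 59049 * 0 = 0

0


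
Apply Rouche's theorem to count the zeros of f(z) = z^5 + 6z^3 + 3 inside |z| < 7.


Step 1: On |z| = 7 the three terms have sizes |z^5| = 7^5 = 16807, |6z^3| = 6*7^3 = 2058, |3| = 3
Step 2: The dominant term is g(z) = z^5; let h(z) = 6z^3 + 3 so f = g + h
Step 3: On |z| = 7: |g| = 16807 and |h| <= 2058 + 3 = 2061
Step 4: Since 16807 > 2061, |h| < |g| on |z| = 7, so by Rouche f has the same number of zeros as g inside |z| < 7
Step 5: g(z) = z^5 has 5 zeros (all at the origin) inside |z| < 7. Answer = 5

5


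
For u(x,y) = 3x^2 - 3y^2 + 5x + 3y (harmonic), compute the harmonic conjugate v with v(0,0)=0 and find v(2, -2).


Step 1: v_x = -u_y = 6y - 3
Step 2: v_y = u_x = 6x + 5
Step 3: v = 6xy - 3x + 5y + C
Step 4: v(0,0) = 0 => C = 0
Step 5: v(2, -2) = -40

-40


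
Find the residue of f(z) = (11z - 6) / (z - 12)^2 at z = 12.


Step 1: Pole of order 2 at z = 12
Step 2: Res = lim d/dz [(z - 12)^2 * f(z)] as z -> 12
Step 3: (z - 12)^2 * f(z) = 11z - 6
Step 4: d/dz[11z - 6] = 11

11


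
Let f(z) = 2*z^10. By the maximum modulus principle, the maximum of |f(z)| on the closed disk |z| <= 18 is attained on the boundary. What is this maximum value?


Step 1: On |z| = 18, |f(z)| = 2 * |z|^10 = 2 * 18^10
Step 2: By maximum modulus principle, maximum is on boundary.
Step 3: Maximum = 2 * 3570467226624 = 7140934453248

7140934453248


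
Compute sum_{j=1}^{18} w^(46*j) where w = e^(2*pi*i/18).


Step 1: The sum sum_{j=1}^{n} w^(k*j) equals n if n | k, else 0.
Step 2: Here n = 18, k = 46
Step 3: Does n divide k? 18 | 46 -> False
Step 4: Sum = 0

0


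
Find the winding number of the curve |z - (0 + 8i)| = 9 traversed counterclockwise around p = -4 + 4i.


Step 1: Center c = (0, 8), radius = 9
Step 2: |p - c|^2 = (-4)^2 + (-4)^2 = 32
Step 3: r^2 = 81
Step 4: |p-c| < r so winding number = 1

1


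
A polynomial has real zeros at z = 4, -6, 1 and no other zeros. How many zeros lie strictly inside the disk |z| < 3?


Step 1: Check each root:
  z = 4: |4| = 4 >= 3
  z = -6: |-6| = 6 >= 3
  z = 1: |1| = 1 < 3
Step 2: Count = 1

1


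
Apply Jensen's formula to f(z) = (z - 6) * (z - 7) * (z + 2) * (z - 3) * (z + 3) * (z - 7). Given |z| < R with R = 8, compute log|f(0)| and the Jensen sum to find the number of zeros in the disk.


Jensen's formula: (1/2pi)*integral log|f(Re^it)|dt = log|f(0)| + sum_{|a_k|<R} log(R/|a_k|)
Step 1: f(0) = (-6) * (-7) * 2 * (-3) * 3 * (-7) = 5292
Step 2: log|f(0)| = log|6| + log|7| + log|-2| + log|3| + log|-3| + log|7| = 8.574
Step 3: Zeros inside |z| < 8: 6, 7, -2, 3, -3, 7
Step 4: Jensen sum = log(8/6) + log(8/7) + log(8/2) + log(8/3) + log(8/3) + log(8/7) = 3.9027
Step 5: n(R) = number of terms in the Jensen sum = count of zeros inside |z| < 8 = 6

6


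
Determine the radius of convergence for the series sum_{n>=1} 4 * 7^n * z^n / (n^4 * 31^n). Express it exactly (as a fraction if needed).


Step 1: General term a_n = 4 * 7^n / (n^4 * 31^n)
Step 2: By the root test, |a_n|^(1/n) = 4^(1/n) * 7 / (n^(4/n) * 31) -> 7/31 as n -> infinity (since 4^(1/n) -> 1 and n^(4/n) -> 1)
Step 3: R = 1/lim|a_n|^(1/n) = 31/7

31/7


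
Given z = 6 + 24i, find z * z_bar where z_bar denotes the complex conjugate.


Step 1: conj(z) = 6 - 24i
Step 2: z * conj(z) = 6^2 + 24^2
Step 3: = 36 + 576 = 612

612


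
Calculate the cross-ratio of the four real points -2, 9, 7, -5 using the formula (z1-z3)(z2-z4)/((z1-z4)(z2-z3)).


Step 1: (z1-z3)(z2-z4) = (-9) * 14 = -126
Step 2: (z1-z4)(z2-z3) = 3 * 2 = 6
Step 3: Cross-ratio = -126/6 = -21

-21


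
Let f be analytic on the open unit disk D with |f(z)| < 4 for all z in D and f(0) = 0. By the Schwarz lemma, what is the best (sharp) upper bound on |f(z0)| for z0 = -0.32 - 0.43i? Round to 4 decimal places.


Step 1: g = f/4 maps D -> D with g(0) = 0, so by the Schwarz lemma |g(z)| <= |z|, i.e. |f(z)| <= 4|z|; this is sharp (f(z) = 4z).
Step 2: |z0|^2 = (-0.32)^2 + (-0.43)^2 = 0.2873
Step 3: |z0| = sqrt(0.2873) = 0.536004
Step 4: Best bound = 4 * |z0| = 4 * 0.536004 = 2.144

2.144


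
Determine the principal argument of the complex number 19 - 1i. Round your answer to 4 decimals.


Step 1: z = 19 - 1i
Step 2: arg(z) = atan2(-1, 19)
Step 3: arg(z) = -0.0526

-0.0526


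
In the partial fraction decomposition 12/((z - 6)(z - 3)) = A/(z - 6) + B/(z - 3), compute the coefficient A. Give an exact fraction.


Step 1: Multiply both sides by (z - 6) and set z = 6
Step 2: A = 12 / (6 - 3)
Step 3: A = 12 / 3
Step 4: A = 4

4


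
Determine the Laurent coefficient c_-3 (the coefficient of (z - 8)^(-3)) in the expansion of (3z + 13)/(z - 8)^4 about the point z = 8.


Step 1: Write the numerator in powers of (z - 8): 3z + 13 = 3(z - 8) + (3*8 + 13) = 3(z - 8) + 37
Step 2: Divide by (z - 8)^4: f(z) = 37(z - 8)^(-4) + 3(z - 8)^(-3)
Step 3: This finite sum is the Laurent series of f about z = 8.
Step 4: Coefficient of (z - 8)^(-3) = coefficient of (z - 8) in the re-centred numerator = 3

3


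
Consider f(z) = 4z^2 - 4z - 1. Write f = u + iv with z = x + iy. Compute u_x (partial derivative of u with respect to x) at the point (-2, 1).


Step 1: f(z) = 4(x+iy)^2 - 4(x+iy) - 1
Step 2: u = 4(x^2 - y^2) - 4x - 1
Step 3: u_x = 8x - 4
Step 4: At (-2, 1): u_x = -16 - 4 = -20

-20


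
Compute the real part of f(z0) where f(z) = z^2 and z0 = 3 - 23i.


Step 1: z0 = 3 - 23i
Step 2: z0^2 = 3^2 - (-23)^2 - 138i
Step 3: real part = 9 - 529 = -520

-520


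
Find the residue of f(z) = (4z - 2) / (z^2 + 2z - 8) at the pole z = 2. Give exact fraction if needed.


Step 1: Q(z) = z^2 + 2z - 8 = (z - 2)(z + 4)
Step 2: Q'(z) = 2z + 2
Step 3: Q'(2) = 6, P(2) = 6
Step 4: Res = P(2)/Q'(2) = 6/6 = 1

1


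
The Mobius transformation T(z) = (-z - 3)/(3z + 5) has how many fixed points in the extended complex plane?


Step 1: Fixed points satisfy T(z) = z
Step 2: 3z^2 + 6z + 3 = 0
Step 3: Discriminant = 6^2 - 4*3*3 = 0
Step 4: Number of fixed points = 1

1


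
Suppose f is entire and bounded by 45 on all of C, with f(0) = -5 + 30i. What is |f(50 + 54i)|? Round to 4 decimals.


Step 1: By Liouville's theorem, a bounded entire function is constant.
Step 2: f(z) = f(0) = -5 + 30i for all z.
Step 3: |f(w)| = |-5 + 30i| = sqrt(25 + 900)
Step 4: = 30.4138

30.4138


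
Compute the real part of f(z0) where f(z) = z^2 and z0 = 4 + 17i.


Step 1: z0 = 4 + 17i
Step 2: z0^2 = 4^2 - 17^2 + 136i
Step 3: real part = 16 - 289 = -273

-273


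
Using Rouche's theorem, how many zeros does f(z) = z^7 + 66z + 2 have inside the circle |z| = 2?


Step 1: On |z| = 2 the three terms have sizes |z^7| = 2^7 = 128, |66z| = 66*2 = 132, |2| = 2
Step 2: The dominant term is g(z) = 66z; let h(z) = z^7 + 2 so f = g + h
Step 3: On |z| = 2: |g| = 132 and |h| <= 128 + 2 = 130
Step 4: Since 132 > 130, |h| < |g| on |z| = 2, so by Rouche f has the same number of zeros as g inside |z| < 2
Step 5: g(z) = 66z has 1 zero (at the origin, multiplicity 1) inside |z| < 2. Answer = 1

1


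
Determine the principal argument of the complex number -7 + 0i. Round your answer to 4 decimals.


Step 1: z = -7 + 0i
Step 2: arg(z) = atan2(0, -7)
Step 3: arg(z) = 3.1416

3.1416


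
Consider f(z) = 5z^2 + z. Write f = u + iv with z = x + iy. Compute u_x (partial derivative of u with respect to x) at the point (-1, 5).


Step 1: f(z) = 5(x+iy)^2 + (x+iy) + 0
Step 2: u = 5(x^2 - y^2) + x + 0
Step 3: u_x = 10x + 1
Step 4: At (-1, 5): u_x = -10 + 1 = -9

-9


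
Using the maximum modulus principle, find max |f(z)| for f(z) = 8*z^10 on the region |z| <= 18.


Step 1: On |z| = 18, |f(z)| = 8 * |z|^10 = 8 * 18^10
Step 2: By maximum modulus principle, maximum is on boundary.
Step 3: Maximum = 8 * 3570467226624 = 28563737812992

28563737812992


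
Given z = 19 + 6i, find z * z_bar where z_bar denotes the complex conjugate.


Step 1: conj(z) = 19 - 6i
Step 2: z * conj(z) = 19^2 + 6^2
Step 3: = 361 + 36 = 397

397


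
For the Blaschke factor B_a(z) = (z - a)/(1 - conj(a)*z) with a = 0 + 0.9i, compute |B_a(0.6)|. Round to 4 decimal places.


Step 1: Numerator z0 - a = 0.6 - (0 + 0.9i) = 0.6 - 0.9i
Step 2: Denominator 1 - conj(a)*z0 = 1 - (0 - 0.9i)*0.6 = 1 + 0.54i
Step 3: |z0 - a|^2 = 0.6^2 + (-0.9)^2 = 1.17; |1 - conj(a)*z0|^2 = 1^2 + 0.54^2 = 1.2916
Step 4: |B_a(0.6)| = sqrt(1.17 / 1.2916) = sqrt(0.905853)
Step 5: = 0.9518

0.9518


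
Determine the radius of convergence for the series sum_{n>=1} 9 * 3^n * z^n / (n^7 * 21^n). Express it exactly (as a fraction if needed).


Step 1: General term a_n = 9 * 3^n / (n^7 * 21^n)
Step 2: By the root test, |a_n|^(1/n) = 9^(1/n) * 3 / (n^(7/n) * 21) -> 3/21 as n -> infinity (since 9^(1/n) -> 1 and n^(7/n) -> 1)
Step 3: R = 1/lim|a_n|^(1/n) = 21/3 = 7

7


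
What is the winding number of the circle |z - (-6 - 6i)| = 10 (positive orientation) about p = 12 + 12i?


Step 1: Center c = (-6, -6), radius = 10
Step 2: |p - c|^2 = 18^2 + 18^2 = 648
Step 3: r^2 = 100
Step 4: |p-c| > r so winding number = 0

0


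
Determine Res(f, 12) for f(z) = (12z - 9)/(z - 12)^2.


Step 1: Pole of order 2 at z = 12
Step 2: Res = lim d/dz [(z - 12)^2 * f(z)] as z -> 12
Step 3: (z - 12)^2 * f(z) = 12z - 9
Step 4: d/dz[12z - 9] = 12

12


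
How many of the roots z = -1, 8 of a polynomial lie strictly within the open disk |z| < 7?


Step 1: Check each root:
  z = -1: |-1| = 1 < 7
  z = 8: |8| = 8 >= 7
Step 2: Count = 1

1


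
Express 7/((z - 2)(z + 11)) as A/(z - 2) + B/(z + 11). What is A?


Step 1: Multiply both sides by (z - 2) and set z = 2
Step 2: A = 7 / (2 + 11)
Step 3: A = 7 / 13
Step 4: A = 7/13

7/13


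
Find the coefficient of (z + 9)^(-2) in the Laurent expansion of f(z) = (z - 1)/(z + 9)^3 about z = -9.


Step 1: Write the numerator in powers of (z + 9): z - 1 = (z + 9) + (1*(-9) - 1) = (z + 9) - 10
Step 2: Divide by (z + 9)^3: f(z) = -10(z + 9)^(-3) + (z + 9)^(-2)
Step 3: This finite sum is the Laurent series of f about z = -9.
Step 4: Coefficient of (z + 9)^(-2) = coefficient of (z + 9) in the re-centred numerator = 1

1


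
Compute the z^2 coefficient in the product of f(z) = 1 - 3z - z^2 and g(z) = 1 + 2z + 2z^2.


Step 1: z^2 term in f*g comes from: (1)*(2z^2) + (-3z)*(2z) + (-z^2)*(1)
Step 2: = 2 - 6 - 1
Step 3: = -5

-5


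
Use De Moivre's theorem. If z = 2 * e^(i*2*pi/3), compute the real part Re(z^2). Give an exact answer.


Step 1: By De Moivre's theorem, z^2 = 2^2 * e^(i*2*2*pi/3) = 4 * (cos(4*pi/3) + i*sin(4*pi/3))
Step 2: |z|^2 = 2^2 = 4
Step 3: The angle 4*pi/3 already lies in [0, 2*pi)
Step 4: cos(4*pi/3) = -1/2
Step 5: Re(z^2) = 4 * (-1/2) = -2

-2


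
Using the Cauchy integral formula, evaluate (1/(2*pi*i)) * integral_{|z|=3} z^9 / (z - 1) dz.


Step 1: f(z) = z^9, a = 1 is inside |z| = 3
Step 2: By Cauchy integral formula: (1/(2pi*i)) * integral = f(a)
Step 3: f(1) = 1^9 = 1

1


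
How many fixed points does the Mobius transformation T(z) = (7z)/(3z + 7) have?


Step 1: Fixed points satisfy T(z) = z
Step 2: 3z^2 = 0
Step 3: Discriminant = 0^2 - 4*3*0 = 0
Step 4: Number of fixed points = 1

1


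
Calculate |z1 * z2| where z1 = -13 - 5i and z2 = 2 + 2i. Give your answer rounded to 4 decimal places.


Step 1: |z1| = sqrt((-13)^2 + (-5)^2) = sqrt(194)
Step 2: |z2| = sqrt(2^2 + 2^2) = sqrt(8)
Step 3: |z1*z2| = |z1|*|z2| = sqrt(194) * sqrt(8) = sqrt(194 * 8) = sqrt(1552)
Step 4: = 39.3954

39.3954


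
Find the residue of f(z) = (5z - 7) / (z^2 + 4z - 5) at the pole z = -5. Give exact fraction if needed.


Step 1: Q(z) = z^2 + 4z - 5 = (z + 5)(z - 1)
Step 2: Q'(z) = 2z + 4
Step 3: Q'(-5) = -6, P(-5) = -32
Step 4: Res = P(-5)/Q'(-5) = -32/(-6) = 16/3

16/3


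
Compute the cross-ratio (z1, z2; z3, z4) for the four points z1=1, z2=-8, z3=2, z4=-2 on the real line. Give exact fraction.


Step 1: (z1-z3)(z2-z4) = (-1) * (-6) = 6
Step 2: (z1-z4)(z2-z3) = 3 * (-10) = -30
Step 3: Cross-ratio = -6/30 = -1/5

-1/5


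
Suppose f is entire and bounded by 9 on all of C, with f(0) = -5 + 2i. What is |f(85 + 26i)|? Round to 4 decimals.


Step 1: By Liouville's theorem, a bounded entire function is constant.
Step 2: f(z) = f(0) = -5 + 2i for all z.
Step 3: |f(w)| = |-5 + 2i| = sqrt(25 + 4)
Step 4: = 5.3852

5.3852


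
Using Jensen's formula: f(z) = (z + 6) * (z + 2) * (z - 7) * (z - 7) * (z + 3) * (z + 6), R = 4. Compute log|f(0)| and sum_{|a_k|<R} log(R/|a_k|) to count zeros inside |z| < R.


Jensen's formula: (1/2pi)*integral log|f(Re^it)|dt = log|f(0)| + sum_{|a_k|<R} log(R/|a_k|)
Step 1: f(0) = 6 * 2 * (-7) * (-7) * 3 * 6 = 10584
Step 2: log|f(0)| = log|-6| + log|-2| + log|7| + log|7| + log|-3| + log|-6| = 9.2671
Step 3: Zeros inside |z| < 4: -2, -3
Step 4: Jensen sum = log(4/2) + log(4/3) = 0.9808
Step 5: n(R) = number of terms in the Jensen sum = count of zeros inside |z| < 4 = 2

2


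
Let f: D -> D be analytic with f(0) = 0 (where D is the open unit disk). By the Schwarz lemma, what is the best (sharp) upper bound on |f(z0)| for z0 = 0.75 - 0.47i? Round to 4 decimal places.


Step 1: Schwarz lemma: if f: D -> D is analytic with f(0) = 0, then |f(z)| <= |z| for all z in D, and this is sharp (f(z) = z).
Step 2: |z0|^2 = 0.75^2 + (-0.47)^2 = 0.7834
Step 3: |z0| = sqrt(0.7834) = 0.885099
Step 4: Best bound = |z0| = 0.8851

0.8851


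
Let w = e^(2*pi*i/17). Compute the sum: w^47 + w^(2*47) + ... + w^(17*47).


Step 1: The sum sum_{j=1}^{n} w^(k*j) equals n if n | k, else 0.
Step 2: Here n = 17, k = 47
Step 3: Does n divide k? 17 | 47 -> False
Step 4: Sum = 0

0


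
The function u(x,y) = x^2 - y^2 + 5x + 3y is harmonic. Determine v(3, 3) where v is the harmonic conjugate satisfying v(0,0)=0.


Step 1: v_x = -u_y = 2y - 3
Step 2: v_y = u_x = 2x + 5
Step 3: v = 2xy - 3x + 5y + C
Step 4: v(0,0) = 0 => C = 0
Step 5: v(3, 3) = 24

24


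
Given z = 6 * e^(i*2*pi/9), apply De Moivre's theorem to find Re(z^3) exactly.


Step 1: By De Moivre's theorem, z^3 = 6^3 * e^(i*3*2*pi/9) = 216 * (cos(2*pi/3) + i*sin(2*pi/3))
Step 2: |z|^3 = 6^3 = 216
Step 3: The angle 2*pi/3 already lies in [0, 2*pi)
Step 4: cos(2*pi/3) = -1/2
Step 5: Re(z^3) = 216 * (-1/2) = -108

-108


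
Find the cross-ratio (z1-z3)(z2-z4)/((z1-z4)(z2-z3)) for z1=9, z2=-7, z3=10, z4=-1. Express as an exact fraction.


Step 1: (z1-z3)(z2-z4) = (-1) * (-6) = 6
Step 2: (z1-z4)(z2-z3) = 10 * (-17) = -170
Step 3: Cross-ratio = -6/170 = -3/85

-3/85


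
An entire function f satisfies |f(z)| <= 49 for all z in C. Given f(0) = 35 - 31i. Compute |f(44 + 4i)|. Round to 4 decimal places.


Step 1: By Liouville's theorem, a bounded entire function is constant.
Step 2: f(z) = f(0) = 35 - 31i for all z.
Step 3: |f(w)| = |35 - 31i| = sqrt(1225 + 961)
Step 4: = 46.7547

46.7547


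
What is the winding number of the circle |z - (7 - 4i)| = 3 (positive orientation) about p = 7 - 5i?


Step 1: Center c = (7, -4), radius = 3
Step 2: |p - c|^2 = 0^2 + (-1)^2 = 1
Step 3: r^2 = 9
Step 4: |p-c| < r so winding number = 1

1


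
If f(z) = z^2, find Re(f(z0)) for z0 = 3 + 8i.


Step 1: z0 = 3 + 8i
Step 2: z0^2 = 3^2 - 8^2 + 48i
Step 3: real part = 9 - 64 = -55

-55


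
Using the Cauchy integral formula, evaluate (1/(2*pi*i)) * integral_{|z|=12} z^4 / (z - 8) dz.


Step 1: f(z) = z^4, a = 8 is inside |z| = 12
Step 2: By Cauchy integral formula: (1/(2pi*i)) * integral = f(a)
Step 3: f(8) = 8^4 = 4096

4096


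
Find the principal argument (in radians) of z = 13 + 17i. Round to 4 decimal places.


Step 1: z = 13 + 17i
Step 2: arg(z) = atan2(17, 13)
Step 3: arg(z) = 0.9179

0.9179


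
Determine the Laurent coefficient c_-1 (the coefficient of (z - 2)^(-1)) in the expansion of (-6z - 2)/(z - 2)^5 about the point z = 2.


Step 1: Write the numerator in powers of (z - 2): -6z - 2 = -6(z - 2) + (-6*2 - 2) = -6(z - 2) - 14
Step 2: Divide by (z - 2)^5: f(z) = -14(z - 2)^(-5) - 6(z - 2)^(-4)
Step 3: This finite sum is the Laurent series of f about z = 2.
Step 4: Only the powers -5 and -4 appear, so the coefficient of (z - 2)^(-1) = 0

0


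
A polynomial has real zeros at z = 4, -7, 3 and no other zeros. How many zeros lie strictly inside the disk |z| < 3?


Step 1: Check each root:
  z = 4: |4| = 4 >= 3
  z = -7: |-7| = 7 >= 3
  z = 3: |3| = 3 >= 3
Step 2: Count = 0

0


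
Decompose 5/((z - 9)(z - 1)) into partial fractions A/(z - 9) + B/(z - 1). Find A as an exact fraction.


Step 1: Multiply both sides by (z - 9) and set z = 9
Step 2: A = 5 / (9 - 1)
Step 3: A = 5 / 8
Step 4: A = 5/8

5/8


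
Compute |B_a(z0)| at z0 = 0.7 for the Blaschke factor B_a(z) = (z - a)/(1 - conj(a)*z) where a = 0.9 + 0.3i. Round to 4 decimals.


Step 1: Numerator z0 - a = 0.7 - (0.9 + 0.3i) = -0.2 - 0.3i
Step 2: Denominator 1 - conj(a)*z0 = 1 - (0.9 - 0.3i)*0.7 = 0.37 + 0.21i
Step 3: |z0 - a|^2 = (-0.2)^2 + (-0.3)^2 = 0.13; |1 - conj(a)*z0|^2 = 0.37^2 + 0.21^2 = 0.181
Step 4: |B_a(0.7)| = sqrt(0.13 / 0.181) = sqrt(0.718232)
Step 5: = 0.8475

0.8475
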